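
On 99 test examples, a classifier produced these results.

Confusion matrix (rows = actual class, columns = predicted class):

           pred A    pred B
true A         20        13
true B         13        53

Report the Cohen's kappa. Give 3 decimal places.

Observed agreement pₒ = trace/N = 73/99 = 0.7374
Expected agreement pₑ = Σ (rowᵢ·colᵢ)/N² = (33·33 + 66·66)/99² = 0.5556
κ = (pₒ − pₑ)/(1 − pₑ) = (0.7374 − 0.5556)/(1 − 0.5556) = 0.409

0.409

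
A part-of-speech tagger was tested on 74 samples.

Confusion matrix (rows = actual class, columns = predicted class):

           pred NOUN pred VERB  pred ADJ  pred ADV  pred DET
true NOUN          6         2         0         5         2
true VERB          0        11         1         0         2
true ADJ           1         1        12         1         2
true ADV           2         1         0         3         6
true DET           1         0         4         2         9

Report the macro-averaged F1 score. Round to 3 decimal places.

0.538

Per-class F1 score (2·TP/(2·TP+FP+FN)):
  NOUN: TP=6, FP=0+1+2+1=4, FN=2+0+5+2=9 → 12/25 = 0.4800
  VERB: TP=11, FP=2+1+1+0=4, FN=0+1+0+2=3 → 22/29 = 0.7586
  ADJ: TP=12, FP=0+1+0+4=5, FN=1+1+1+2=5 → 24/34 = 0.7059
  ADV: TP=3, FP=5+0+1+2=8, FN=2+1+0+6=9 → 6/23 = 0.2609
  DET: TP=9, FP=2+2+2+6=12, FN=1+0+4+2=7 → 18/37 = 0.4865
Macro-F1 score = mean = (0.4800 + 0.7586 + 0.7059 + 0.2609 + 0.4865) / 5 = 0.538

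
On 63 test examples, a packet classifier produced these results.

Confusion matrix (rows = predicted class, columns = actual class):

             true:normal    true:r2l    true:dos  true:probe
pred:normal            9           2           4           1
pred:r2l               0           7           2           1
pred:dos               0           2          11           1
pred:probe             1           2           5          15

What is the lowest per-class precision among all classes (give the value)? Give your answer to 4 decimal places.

0.5625

Per-class precision (TP/(TP+FP)):
  normal: TP=9, FP=2+4+1=7 → 9/16 = 0.56250
  r2l: TP=7, FP=0+2+1=3 → 7/10 = 0.70000
  dos: TP=11, FP=0+2+1=3 → 11/14 = 0.78571
  probe: TP=15, FP=1+2+5=8 → 15/23 = 0.65217
Lowest is class 'normal' with precision = 0.5625.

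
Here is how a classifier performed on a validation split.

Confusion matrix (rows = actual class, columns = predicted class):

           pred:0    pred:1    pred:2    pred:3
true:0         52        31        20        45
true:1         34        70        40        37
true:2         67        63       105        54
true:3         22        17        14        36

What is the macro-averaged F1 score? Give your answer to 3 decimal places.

0.358

Per-class F1 score (2·TP/(2·TP+FP+FN)):
  0: TP=52, FP=34+67+22=123, FN=31+20+45=96 → 104/323 = 0.3220
  1: TP=70, FP=31+63+17=111, FN=34+40+37=111 → 140/362 = 0.3867
  2: TP=105, FP=20+40+14=74, FN=67+63+54=184 → 210/468 = 0.4487
  3: TP=36, FP=45+37+54=136, FN=22+17+14=53 → 72/261 = 0.2759
Macro-F1 score = mean = (0.3220 + 0.3867 + 0.4487 + 0.2759) / 4 = 0.358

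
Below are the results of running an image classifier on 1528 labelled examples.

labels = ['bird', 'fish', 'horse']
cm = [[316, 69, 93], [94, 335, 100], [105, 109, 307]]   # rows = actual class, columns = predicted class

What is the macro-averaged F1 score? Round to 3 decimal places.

0.627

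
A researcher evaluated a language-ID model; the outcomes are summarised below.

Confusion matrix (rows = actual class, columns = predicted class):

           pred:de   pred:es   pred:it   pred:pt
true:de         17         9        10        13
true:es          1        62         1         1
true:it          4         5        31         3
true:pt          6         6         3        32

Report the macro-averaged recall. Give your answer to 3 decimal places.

Per-class recall (TP/(TP+FN)):
  de: TP=17, FN=9+10+13=32 → 17/49 = 0.3469
  es: TP=62, FN=1+1+1=3 → 62/65 = 0.9538
  it: TP=31, FN=4+5+3=12 → 31/43 = 0.7209
  pt: TP=32, FN=6+6+3=15 → 32/47 = 0.6809
Macro-recall = mean = (0.3469 + 0.9538 + 0.7209 + 0.6809) / 4 = 0.676

0.676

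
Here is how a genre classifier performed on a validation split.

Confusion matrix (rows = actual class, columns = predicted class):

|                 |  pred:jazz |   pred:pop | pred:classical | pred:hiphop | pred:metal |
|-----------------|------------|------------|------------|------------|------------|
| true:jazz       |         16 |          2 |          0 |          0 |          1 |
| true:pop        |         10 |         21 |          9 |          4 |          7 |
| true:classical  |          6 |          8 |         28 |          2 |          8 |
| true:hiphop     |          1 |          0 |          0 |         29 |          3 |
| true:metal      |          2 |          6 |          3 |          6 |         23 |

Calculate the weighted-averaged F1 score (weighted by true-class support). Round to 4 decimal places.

0.5926

Per-class F1 score (2·TP/(2·TP+FP+FN)):
  jazz: TP=16, FP=10+6+1+2=19, FN=2+0+0+1=3 → 32/54 = 0.59259
  pop: TP=21, FP=2+8+0+6=16, FN=10+9+4+7=30 → 42/88 = 0.47727
  classical: TP=28, FP=0+9+0+3=12, FN=6+8+2+8=24 → 56/92 = 0.60870
  hiphop: TP=29, FP=0+4+2+6=12, FN=1+0+0+3=4 → 58/74 = 0.78378
  metal: TP=23, FP=1+7+8+3=19, FN=2+6+3+6=17 → 46/82 = 0.56098
Weighted-F1 score = Σ (supportᵢ/N)·F1 scoreᵢ with N=195: (19/195)·0.59259 + (51/195)·0.47727 + (52/195)·0.60870 + (33/195)·0.78378 + (40/195)·0.56098 = 0.5926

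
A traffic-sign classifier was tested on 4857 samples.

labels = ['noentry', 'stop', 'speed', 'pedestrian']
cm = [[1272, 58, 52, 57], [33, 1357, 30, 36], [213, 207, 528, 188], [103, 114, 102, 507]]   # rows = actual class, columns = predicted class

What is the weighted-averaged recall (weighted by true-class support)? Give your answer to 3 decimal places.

Per-class recall (TP/(TP+FN)):
  noentry: TP=1272, FN=58+52+57=167 → 1272/1439 = 0.8839
  stop: TP=1357, FN=33+30+36=99 → 1357/1456 = 0.9320
  speed: TP=528, FN=213+207+188=608 → 528/1136 = 0.4648
  pedestrian: TP=507, FN=103+114+102=319 → 507/826 = 0.6138
Weighted-recall = Σ (supportᵢ/N)·recallᵢ with N=4857: (1439/4857)·0.8839 + (1456/4857)·0.9320 + (1136/4857)·0.4648 + (826/4857)·0.6138 = 0.754

0.754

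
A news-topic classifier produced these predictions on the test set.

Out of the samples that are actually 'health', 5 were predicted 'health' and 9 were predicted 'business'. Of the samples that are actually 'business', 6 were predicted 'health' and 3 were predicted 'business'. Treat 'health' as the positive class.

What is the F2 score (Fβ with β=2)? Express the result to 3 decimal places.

Fβ = (1+β²)·TP / ((1+β²)·TP + β²·FN + FP), with β²=4
= 5·5 / (5·5 + 4·9 + 6) = 0.373

0.373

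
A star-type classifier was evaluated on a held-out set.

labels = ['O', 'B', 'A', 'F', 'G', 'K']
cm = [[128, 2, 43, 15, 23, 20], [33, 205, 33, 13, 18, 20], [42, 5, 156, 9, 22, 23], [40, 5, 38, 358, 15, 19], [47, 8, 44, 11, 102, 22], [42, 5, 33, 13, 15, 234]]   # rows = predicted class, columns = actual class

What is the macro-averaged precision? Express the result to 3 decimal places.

0.612

Per-class precision (TP/(TP+FP)):
  O: TP=128, FP=2+43+15+23+20=103 → 128/231 = 0.5541
  B: TP=205, FP=33+33+13+18+20=117 → 205/322 = 0.6366
  A: TP=156, FP=42+5+9+22+23=101 → 156/257 = 0.6070
  F: TP=358, FP=40+5+38+15+19=117 → 358/475 = 0.7537
  G: TP=102, FP=47+8+44+11+22=132 → 102/234 = 0.4359
  K: TP=234, FP=42+5+33+13+15=108 → 234/342 = 0.6842
Macro-precision = mean = (0.5541 + 0.6366 + 0.6070 + 0.7537 + 0.4359 + 0.6842) / 6 = 0.612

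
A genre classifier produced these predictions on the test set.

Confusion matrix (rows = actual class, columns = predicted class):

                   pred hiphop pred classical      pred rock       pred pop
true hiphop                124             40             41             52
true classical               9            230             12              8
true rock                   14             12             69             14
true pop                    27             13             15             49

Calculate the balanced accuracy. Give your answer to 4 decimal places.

0.6187

Balanced accuracy = mean of per-class recall.
  hiphop: recall = 124/257 = 0.48249
  classical: recall = 230/259 = 0.88803
  rock: recall = 69/109 = 0.63303
  pop: recall = 49/104 = 0.47115
Mean = (0.48249 + 0.88803 + 0.63303 + 0.47115) / 4 = 0.6187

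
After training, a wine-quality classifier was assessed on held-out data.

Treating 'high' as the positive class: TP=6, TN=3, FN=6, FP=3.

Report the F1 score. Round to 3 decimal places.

0.571

Precision = TP/(TP+FP) = 6/9 = 0.6667
Recall = TP/(TP+FN) = 6/12 = 0.5000
F1 = 2·TP/(2·TP+FP+FN) = 12/21 = 0.571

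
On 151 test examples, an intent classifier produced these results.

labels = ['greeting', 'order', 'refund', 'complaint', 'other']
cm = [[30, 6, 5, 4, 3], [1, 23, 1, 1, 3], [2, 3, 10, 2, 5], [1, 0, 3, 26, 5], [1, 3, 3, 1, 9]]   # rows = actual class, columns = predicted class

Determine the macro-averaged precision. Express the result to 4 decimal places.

0.6187

Per-class precision (TP/(TP+FP)):
  greeting: TP=30, FP=1+2+1+1=5 → 30/35 = 0.85714
  order: TP=23, FP=6+3+0+3=12 → 23/35 = 0.65714
  refund: TP=10, FP=5+1+3+3=12 → 10/22 = 0.45455
  complaint: TP=26, FP=4+1+2+1=8 → 26/34 = 0.76471
  other: TP=9, FP=3+3+5+5=16 → 9/25 = 0.36000
Macro-precision = mean = (0.85714 + 0.65714 + 0.45455 + 0.76471 + 0.36000) / 5 = 0.6187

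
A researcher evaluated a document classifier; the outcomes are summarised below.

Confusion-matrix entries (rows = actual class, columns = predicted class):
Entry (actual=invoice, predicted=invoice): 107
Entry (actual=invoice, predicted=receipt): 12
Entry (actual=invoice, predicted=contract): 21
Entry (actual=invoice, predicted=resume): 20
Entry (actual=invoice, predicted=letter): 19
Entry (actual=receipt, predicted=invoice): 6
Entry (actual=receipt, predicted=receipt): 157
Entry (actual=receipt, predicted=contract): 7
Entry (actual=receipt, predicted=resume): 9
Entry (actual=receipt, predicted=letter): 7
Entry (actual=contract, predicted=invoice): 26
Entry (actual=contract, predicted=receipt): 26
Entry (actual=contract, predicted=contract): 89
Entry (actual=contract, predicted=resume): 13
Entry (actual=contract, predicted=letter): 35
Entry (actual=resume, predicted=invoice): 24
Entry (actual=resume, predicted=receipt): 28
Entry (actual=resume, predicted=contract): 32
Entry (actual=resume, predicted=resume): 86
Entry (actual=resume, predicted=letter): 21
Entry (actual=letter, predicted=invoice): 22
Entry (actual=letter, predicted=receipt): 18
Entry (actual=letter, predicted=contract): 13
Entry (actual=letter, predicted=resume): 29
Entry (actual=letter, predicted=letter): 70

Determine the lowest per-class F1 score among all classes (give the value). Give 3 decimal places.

0.461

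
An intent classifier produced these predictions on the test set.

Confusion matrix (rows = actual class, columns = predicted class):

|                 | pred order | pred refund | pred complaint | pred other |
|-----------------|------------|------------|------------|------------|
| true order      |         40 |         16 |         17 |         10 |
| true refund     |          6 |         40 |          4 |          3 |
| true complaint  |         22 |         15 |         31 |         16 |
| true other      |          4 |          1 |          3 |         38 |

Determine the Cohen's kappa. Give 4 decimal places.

0.4157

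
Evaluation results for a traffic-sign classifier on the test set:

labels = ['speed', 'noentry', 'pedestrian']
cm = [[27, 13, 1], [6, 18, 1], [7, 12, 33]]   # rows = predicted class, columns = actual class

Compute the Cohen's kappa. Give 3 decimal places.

Observed agreement pₒ = trace/N = 78/118 = 0.6610
Expected agreement pₑ = Σ (rowᵢ·colᵢ)/N² = (40·41 + 43·25 + 35·52)/118² = 0.3257
κ = (pₒ − pₑ)/(1 − pₑ) = (0.6610 − 0.3257)/(1 − 0.3257) = 0.497

0.497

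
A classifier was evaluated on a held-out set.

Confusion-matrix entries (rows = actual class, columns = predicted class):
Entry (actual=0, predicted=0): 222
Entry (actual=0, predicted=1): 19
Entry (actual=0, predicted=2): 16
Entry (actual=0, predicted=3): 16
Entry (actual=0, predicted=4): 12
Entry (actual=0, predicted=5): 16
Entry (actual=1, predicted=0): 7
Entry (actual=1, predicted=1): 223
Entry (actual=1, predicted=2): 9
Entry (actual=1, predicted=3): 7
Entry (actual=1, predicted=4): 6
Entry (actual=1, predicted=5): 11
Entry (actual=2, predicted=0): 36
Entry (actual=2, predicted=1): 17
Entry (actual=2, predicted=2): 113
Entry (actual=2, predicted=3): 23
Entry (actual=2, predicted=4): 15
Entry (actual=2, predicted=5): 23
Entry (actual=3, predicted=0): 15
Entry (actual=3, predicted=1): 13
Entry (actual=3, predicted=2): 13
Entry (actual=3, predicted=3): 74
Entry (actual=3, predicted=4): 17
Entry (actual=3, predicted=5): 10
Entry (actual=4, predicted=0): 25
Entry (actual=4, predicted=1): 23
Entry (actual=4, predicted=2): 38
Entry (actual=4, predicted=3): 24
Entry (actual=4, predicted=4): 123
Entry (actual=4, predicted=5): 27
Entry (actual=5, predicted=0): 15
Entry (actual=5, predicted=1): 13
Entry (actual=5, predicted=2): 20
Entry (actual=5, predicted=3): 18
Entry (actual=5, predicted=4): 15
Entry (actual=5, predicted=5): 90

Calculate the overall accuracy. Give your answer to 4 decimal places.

0.6195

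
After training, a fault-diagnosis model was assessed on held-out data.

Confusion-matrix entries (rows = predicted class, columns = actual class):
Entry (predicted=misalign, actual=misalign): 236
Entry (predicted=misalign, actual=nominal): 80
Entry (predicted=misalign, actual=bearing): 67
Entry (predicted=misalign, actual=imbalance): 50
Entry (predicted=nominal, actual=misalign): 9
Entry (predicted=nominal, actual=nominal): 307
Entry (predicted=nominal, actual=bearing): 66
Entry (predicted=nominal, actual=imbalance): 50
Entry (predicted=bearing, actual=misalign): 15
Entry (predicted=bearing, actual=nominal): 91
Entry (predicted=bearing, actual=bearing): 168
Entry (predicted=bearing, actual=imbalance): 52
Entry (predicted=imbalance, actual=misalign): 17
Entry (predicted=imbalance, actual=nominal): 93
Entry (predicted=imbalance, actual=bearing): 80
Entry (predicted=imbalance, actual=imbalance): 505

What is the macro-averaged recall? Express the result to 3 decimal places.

0.650

Per-class recall (TP/(TP+FN)):
  misalign: TP=236, FN=9+15+17=41 → 236/277 = 0.8520
  nominal: TP=307, FN=80+91+93=264 → 307/571 = 0.5377
  bearing: TP=168, FN=67+66+80=213 → 168/381 = 0.4409
  imbalance: TP=505, FN=50+50+52=152 → 505/657 = 0.7686
Macro-recall = mean = (0.8520 + 0.5377 + 0.4409 + 0.7686) / 4 = 0.650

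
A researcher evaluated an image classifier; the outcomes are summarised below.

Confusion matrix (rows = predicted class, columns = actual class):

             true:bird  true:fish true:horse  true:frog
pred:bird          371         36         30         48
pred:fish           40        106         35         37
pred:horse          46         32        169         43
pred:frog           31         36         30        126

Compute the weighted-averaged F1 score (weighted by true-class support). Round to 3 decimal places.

0.634

Per-class F1 score (2·TP/(2·TP+FP+FN)):
  bird: TP=371, FP=36+30+48=114, FN=40+46+31=117 → 742/973 = 0.7626
  fish: TP=106, FP=40+35+37=112, FN=36+32+36=104 → 212/428 = 0.4953
  horse: TP=169, FP=46+32+43=121, FN=30+35+30=95 → 338/554 = 0.6101
  frog: TP=126, FP=31+36+30=97, FN=48+37+43=128 → 252/477 = 0.5283
Weighted-F1 score = Σ (supportᵢ/N)·F1 scoreᵢ with N=1216: (488/1216)·0.7626 + (210/1216)·0.4953 + (264/1216)·0.6101 + (254/1216)·0.5283 = 0.634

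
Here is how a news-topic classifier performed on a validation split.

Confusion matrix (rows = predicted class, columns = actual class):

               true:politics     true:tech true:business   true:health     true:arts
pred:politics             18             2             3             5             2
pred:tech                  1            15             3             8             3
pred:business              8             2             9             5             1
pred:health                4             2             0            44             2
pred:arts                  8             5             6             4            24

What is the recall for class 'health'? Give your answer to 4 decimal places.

One-vs-rest for 'health': TP = diagonal; FP = other classes predicted 'health'; FN = 'health' predicted as other.
recall = TP/(TP+FN).
health: TP=44, FN=5+8+5+4=22 → 44/66 = 0.66667

0.6667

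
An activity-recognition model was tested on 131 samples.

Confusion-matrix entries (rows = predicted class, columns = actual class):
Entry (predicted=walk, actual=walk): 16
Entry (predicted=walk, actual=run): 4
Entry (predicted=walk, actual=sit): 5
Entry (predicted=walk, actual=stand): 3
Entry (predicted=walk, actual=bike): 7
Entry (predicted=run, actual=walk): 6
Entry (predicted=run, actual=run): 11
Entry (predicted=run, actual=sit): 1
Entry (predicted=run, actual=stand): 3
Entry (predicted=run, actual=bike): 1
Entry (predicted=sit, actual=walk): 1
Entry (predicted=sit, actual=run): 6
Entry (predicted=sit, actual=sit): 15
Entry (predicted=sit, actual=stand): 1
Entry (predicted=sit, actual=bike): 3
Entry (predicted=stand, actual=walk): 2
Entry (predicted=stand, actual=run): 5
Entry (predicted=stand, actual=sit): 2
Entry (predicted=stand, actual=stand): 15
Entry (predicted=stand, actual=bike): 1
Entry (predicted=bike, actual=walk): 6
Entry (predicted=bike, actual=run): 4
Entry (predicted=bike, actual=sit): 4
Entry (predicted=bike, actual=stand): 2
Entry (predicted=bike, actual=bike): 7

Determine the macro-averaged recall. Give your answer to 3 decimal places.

0.486

Per-class recall (TP/(TP+FN)):
  walk: TP=16, FN=6+1+2+6=15 → 16/31 = 0.5161
  run: TP=11, FN=4+6+5+4=19 → 11/30 = 0.3667
  sit: TP=15, FN=5+1+2+4=12 → 15/27 = 0.5556
  stand: TP=15, FN=3+3+1+2=9 → 15/24 = 0.6250
  bike: TP=7, FN=7+1+3+1=12 → 7/19 = 0.3684
Macro-recall = mean = (0.5161 + 0.3667 + 0.5556 + 0.6250 + 0.3684) / 5 = 0.486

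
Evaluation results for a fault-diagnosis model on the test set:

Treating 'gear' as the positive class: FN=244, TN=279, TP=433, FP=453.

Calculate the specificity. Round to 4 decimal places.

0.3811

Specificity = TN/(TN+FP) = 279/(279+453) = 0.3811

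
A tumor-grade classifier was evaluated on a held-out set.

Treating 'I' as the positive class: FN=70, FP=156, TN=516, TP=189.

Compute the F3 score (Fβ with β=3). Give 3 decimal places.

0.706

Fβ = (1+β²)·TP / ((1+β²)·TP + β²·FN + FP), with β²=9
= 10·189 / (10·189 + 9·70 + 156) = 0.706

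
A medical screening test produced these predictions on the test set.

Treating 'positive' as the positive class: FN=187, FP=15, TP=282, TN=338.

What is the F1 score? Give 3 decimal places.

0.736

Precision = TP/(TP+FP) = 282/297 = 0.9495
Recall = TP/(TP+FN) = 282/469 = 0.6013
F1 = 2·TP/(2·TP+FP+FN) = 564/766 = 0.736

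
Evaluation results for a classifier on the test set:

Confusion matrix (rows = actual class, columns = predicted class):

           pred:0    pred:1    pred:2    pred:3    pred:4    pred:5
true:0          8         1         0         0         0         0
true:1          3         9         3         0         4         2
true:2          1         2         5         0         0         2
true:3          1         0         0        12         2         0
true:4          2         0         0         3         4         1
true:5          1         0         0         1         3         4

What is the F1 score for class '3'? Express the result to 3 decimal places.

One-vs-rest for '3': TP = diagonal; FP = other classes predicted '3'; FN = '3' predicted as other.
F1 score = 2·TP/(2·TP+FP+FN).
3: TP=12, FP=0+0+0+3+1=4, FN=1+0+0+2+0=3 → 24/31 = 0.7742

0.774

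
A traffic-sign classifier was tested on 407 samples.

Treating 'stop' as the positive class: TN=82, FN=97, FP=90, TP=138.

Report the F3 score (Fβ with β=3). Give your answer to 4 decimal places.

Fβ = (1+β²)·TP / ((1+β²)·TP + β²·FN + FP), with β²=9
= 10·138 / (10·138 + 9·97 + 90) = 0.5890

0.5890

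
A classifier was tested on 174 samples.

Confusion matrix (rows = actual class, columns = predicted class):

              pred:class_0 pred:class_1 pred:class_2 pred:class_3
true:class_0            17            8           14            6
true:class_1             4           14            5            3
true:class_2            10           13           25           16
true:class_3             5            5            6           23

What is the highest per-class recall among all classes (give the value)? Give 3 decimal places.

0.590

Per-class recall (TP/(TP+FN)):
  class_0: TP=17, FN=8+14+6=28 → 17/45 = 0.3778
  class_1: TP=14, FN=4+5+3=12 → 14/26 = 0.5385
  class_2: TP=25, FN=10+13+16=39 → 25/64 = 0.3906
  class_3: TP=23, FN=5+5+6=16 → 23/39 = 0.5897
Highest is class 'class_3' with recall = 0.590.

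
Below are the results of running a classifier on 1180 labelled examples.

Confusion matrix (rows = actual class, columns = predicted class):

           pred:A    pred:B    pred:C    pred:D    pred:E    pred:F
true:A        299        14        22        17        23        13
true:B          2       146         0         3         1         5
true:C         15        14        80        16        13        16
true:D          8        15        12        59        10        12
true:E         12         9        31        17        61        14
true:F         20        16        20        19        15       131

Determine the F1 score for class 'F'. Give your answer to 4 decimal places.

0.6359

One-vs-rest for 'F': TP = diagonal; FP = other classes predicted 'F'; FN = 'F' predicted as other.
F1 score = 2·TP/(2·TP+FP+FN).
F: TP=131, FP=13+5+16+12+14=60, FN=20+16+20+19+15=90 → 262/412 = 0.63592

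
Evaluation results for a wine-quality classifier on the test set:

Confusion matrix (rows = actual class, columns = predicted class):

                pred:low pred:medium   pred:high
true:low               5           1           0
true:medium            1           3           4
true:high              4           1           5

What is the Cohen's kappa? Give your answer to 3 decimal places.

0.316

Observed agreement pₒ = trace/N = 13/24 = 0.5417
Expected agreement pₑ = Σ (rowᵢ·colᵢ)/N² = (6·10 + 8·5 + 10·9)/24² = 0.3299
κ = (pₒ − pₑ)/(1 − pₑ) = (0.5417 − 0.3299)/(1 − 0.3299) = 0.316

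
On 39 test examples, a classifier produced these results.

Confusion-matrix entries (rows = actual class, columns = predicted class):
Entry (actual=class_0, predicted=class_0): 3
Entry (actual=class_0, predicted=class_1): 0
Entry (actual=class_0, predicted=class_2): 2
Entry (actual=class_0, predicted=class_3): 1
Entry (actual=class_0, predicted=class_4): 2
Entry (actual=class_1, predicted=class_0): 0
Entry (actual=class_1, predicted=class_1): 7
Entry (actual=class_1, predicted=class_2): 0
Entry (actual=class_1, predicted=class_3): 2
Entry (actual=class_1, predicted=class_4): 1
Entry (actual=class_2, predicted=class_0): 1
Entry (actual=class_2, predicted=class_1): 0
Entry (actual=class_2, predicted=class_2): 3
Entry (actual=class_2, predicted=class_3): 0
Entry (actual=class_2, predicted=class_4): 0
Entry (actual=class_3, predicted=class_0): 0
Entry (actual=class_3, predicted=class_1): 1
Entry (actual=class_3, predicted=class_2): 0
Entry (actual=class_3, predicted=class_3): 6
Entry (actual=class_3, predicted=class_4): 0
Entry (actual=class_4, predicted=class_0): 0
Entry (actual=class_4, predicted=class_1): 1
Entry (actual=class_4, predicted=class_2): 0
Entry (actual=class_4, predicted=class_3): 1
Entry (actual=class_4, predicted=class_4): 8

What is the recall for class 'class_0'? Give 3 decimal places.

0.375

One-vs-rest for 'class_0': TP = diagonal; FP = other classes predicted 'class_0'; FN = 'class_0' predicted as other.
recall = TP/(TP+FN).
class_0: TP=3, FN=0+2+1+2=5 → 3/8 = 0.3750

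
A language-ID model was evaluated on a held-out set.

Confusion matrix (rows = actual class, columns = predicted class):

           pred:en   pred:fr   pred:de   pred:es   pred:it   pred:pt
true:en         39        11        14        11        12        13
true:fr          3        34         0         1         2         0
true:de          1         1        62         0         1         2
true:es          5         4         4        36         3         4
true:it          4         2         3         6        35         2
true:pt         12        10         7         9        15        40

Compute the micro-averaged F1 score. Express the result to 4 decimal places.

Micro-averaging pools counts across classes: ΣTP=246, ΣFP=162, ΣFN=162.
Micro-F1 score = 2·TP/(2·TP+FP+FN) on pooled counts = 0.6029 (equals overall accuracy in single-label multiclass).

0.6029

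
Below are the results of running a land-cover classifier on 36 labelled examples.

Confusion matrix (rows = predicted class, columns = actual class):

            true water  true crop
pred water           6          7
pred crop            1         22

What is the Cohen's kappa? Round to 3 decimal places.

0.465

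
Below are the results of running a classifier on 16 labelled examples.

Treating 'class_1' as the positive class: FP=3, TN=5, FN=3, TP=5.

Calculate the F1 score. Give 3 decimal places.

Precision = TP/(TP+FP) = 5/8 = 0.6250
Recall = TP/(TP+FN) = 5/8 = 0.6250
F1 = 2·TP/(2·TP+FP+FN) = 10/16 = 0.625

0.625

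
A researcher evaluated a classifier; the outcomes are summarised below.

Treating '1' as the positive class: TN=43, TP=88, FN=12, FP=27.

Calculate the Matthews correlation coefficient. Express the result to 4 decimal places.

0.5200

MCC = (TP·TN − FP·FN) / √((TP+FP)(TP+FN)(TN+FP)(TN+FN))
Numerator = 88·43 − 27·12 = 3460
Denominator = √(115·100·70·55) = √44275000 = 6653.9462
MCC = 3460 / 6653.9462 = 0.5200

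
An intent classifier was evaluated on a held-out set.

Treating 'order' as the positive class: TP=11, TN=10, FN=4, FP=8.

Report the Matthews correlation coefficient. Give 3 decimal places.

0.291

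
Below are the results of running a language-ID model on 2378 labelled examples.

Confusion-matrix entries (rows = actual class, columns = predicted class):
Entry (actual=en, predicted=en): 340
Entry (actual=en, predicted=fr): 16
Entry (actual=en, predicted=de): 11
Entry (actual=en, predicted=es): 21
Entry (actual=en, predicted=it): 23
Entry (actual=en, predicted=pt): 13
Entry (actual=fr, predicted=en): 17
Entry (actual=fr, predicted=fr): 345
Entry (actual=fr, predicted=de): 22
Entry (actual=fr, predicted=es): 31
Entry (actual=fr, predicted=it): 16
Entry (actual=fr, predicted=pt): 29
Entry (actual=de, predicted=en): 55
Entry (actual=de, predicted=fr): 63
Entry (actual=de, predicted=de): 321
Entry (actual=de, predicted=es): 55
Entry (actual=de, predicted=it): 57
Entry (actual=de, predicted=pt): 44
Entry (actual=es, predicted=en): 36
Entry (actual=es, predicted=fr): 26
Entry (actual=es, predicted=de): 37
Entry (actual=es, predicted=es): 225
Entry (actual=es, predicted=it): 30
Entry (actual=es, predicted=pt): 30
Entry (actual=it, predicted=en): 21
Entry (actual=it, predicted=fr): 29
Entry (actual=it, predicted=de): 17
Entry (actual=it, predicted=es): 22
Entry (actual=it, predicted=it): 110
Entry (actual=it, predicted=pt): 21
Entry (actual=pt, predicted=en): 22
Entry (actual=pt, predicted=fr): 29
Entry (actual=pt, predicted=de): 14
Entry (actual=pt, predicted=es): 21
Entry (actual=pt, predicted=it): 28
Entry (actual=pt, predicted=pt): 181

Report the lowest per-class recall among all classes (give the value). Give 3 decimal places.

0.500

Per-class recall (TP/(TP+FN)):
  en: TP=340, FN=16+11+21+23+13=84 → 340/424 = 0.8019
  fr: TP=345, FN=17+22+31+16+29=115 → 345/460 = 0.7500
  de: TP=321, FN=55+63+55+57+44=274 → 321/595 = 0.5395
  es: TP=225, FN=36+26+37+30+30=159 → 225/384 = 0.5859
  it: TP=110, FN=21+29+17+22+21=110 → 110/220 = 0.5000
  pt: TP=181, FN=22+29+14+21+28=114 → 181/295 = 0.6136
Lowest is class 'it' with recall = 0.500.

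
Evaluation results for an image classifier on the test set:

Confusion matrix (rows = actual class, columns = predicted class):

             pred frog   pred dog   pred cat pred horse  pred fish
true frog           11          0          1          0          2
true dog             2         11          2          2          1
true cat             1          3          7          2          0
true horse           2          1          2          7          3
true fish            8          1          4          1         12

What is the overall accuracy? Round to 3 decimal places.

0.558

Accuracy = trace / total = (11+11+7+7+12=48) / 86 = 48/86 = 0.558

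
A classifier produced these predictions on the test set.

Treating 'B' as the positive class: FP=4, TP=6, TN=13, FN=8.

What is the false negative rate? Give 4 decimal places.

FNR = FN/(FN+TP) = 8/(8+6) = 0.5714

0.5714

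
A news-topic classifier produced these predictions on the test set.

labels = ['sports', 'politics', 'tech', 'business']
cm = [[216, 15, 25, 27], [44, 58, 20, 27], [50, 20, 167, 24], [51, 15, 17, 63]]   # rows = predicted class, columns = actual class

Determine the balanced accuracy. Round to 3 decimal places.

0.578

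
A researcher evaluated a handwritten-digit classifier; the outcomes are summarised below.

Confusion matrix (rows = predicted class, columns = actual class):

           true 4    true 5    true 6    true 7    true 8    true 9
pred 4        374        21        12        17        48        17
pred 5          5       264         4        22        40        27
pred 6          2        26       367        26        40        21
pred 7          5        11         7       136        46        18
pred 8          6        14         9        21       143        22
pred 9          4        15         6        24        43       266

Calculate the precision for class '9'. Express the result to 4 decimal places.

precision = TP/(TP+FP).
9: TP=266, FP=4+15+6+24+43=92 → 266/358 = 0.74302

0.7430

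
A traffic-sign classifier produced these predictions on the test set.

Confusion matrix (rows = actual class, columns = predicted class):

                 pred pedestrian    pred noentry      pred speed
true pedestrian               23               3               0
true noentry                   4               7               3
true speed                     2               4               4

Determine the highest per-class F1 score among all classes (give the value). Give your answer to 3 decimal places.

0.836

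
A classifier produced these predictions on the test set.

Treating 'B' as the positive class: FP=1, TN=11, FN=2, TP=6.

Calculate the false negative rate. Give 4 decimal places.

0.2500

FNR = FN/(FN+TP) = 2/(2+6) = 0.2500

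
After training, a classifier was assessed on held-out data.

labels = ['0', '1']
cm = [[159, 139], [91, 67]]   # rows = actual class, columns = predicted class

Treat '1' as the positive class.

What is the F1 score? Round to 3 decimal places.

0.368

Precision = TP/(TP+FP) = 67/206 = 0.3252
Recall = TP/(TP+FN) = 67/158 = 0.4241
F1 = 2·TP/(2·TP+FP+FN) = 134/364 = 0.368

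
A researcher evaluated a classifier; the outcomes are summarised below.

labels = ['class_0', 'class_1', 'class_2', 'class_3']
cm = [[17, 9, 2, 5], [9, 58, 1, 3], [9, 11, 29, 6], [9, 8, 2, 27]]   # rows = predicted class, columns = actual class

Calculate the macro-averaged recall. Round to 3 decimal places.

0.643

Per-class recall (TP/(TP+FN)):
  class_0: TP=17, FN=9+9+9=27 → 17/44 = 0.3864
  class_1: TP=58, FN=9+11+8=28 → 58/86 = 0.6744
  class_2: TP=29, FN=2+1+2=5 → 29/34 = 0.8529
  class_3: TP=27, FN=5+3+6=14 → 27/41 = 0.6585
Macro-recall = mean = (0.3864 + 0.6744 + 0.8529 + 0.6585) / 4 = 0.643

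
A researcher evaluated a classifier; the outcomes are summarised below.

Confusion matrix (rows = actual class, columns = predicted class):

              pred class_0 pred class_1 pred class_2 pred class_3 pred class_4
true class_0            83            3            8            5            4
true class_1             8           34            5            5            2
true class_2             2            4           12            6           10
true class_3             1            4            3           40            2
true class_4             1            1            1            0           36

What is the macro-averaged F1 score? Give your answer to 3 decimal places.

0.686

Per-class F1 score (2·TP/(2·TP+FP+FN)):
  class_0: TP=83, FP=8+2+1+1=12, FN=3+8+5+4=20 → 166/198 = 0.8384
  class_1: TP=34, FP=3+4+4+1=12, FN=8+5+5+2=20 → 68/100 = 0.6800
  class_2: TP=12, FP=8+5+3+1=17, FN=2+4+6+10=22 → 24/63 = 0.3810
  class_3: TP=40, FP=5+5+6+0=16, FN=1+4+3+2=10 → 80/106 = 0.7547
  class_4: TP=36, FP=4+2+10+2=18, FN=1+1+1+0=3 → 72/93 = 0.7742
Macro-F1 score = mean = (0.8384 + 0.6800 + 0.3810 + 0.7547 + 0.7742) / 5 = 0.686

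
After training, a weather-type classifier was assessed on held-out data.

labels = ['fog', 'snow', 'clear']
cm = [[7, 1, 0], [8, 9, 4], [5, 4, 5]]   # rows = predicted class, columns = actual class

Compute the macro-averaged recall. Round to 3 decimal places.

0.516

Per-class recall (TP/(TP+FN)):
  fog: TP=7, FN=8+5=13 → 7/20 = 0.3500
  snow: TP=9, FN=1+4=5 → 9/14 = 0.6429
  clear: TP=5, FN=0+4=4 → 5/9 = 0.5556
Macro-recall = mean = (0.3500 + 0.6429 + 0.5556) / 3 = 0.516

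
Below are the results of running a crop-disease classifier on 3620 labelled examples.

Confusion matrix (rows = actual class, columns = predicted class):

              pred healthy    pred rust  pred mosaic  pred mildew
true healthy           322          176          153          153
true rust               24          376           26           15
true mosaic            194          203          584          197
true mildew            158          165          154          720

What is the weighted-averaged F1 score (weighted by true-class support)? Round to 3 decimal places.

0.553

Per-class F1 score (2·TP/(2·TP+FP+FN)):
  healthy: TP=322, FP=24+194+158=376, FN=176+153+153=482 → 644/1502 = 0.4288
  rust: TP=376, FP=176+203+165=544, FN=24+26+15=65 → 752/1361 = 0.5525
  mosaic: TP=584, FP=153+26+154=333, FN=194+203+197=594 → 1168/2095 = 0.5575
  mildew: TP=720, FP=153+15+197=365, FN=158+165+154=477 → 1440/2282 = 0.6310
Weighted-F1 score = Σ (supportᵢ/N)·F1 scoreᵢ with N=3620: (804/3620)·0.4288 + (441/3620)·0.5525 + (1178/3620)·0.5575 + (1197/3620)·0.6310 = 0.553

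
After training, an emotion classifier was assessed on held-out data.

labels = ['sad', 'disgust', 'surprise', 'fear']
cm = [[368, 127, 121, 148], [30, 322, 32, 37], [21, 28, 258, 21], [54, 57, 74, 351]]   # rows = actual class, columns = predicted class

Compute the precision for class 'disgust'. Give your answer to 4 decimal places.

Treat 'disgust' as positive and all other classes as negative.
precision = TP/(TP+FP).
disgust: TP=322, FP=127+28+57=212 → 322/534 = 0.60300

0.6030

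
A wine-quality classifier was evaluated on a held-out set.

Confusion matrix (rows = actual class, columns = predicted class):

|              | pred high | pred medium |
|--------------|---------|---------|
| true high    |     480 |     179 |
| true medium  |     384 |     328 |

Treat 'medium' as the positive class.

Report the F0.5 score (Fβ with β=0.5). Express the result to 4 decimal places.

Fβ = (1+β²)·TP / ((1+β²)·TP + β²·FN + FP), with β²=1/4
= 1.25·328 / (1.25·328 + 0.25·384 + 179) = 0.5985

0.5985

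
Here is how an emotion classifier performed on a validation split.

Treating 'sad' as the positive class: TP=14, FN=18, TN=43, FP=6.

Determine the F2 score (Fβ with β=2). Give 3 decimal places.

Fβ = (1+β²)·TP / ((1+β²)·TP + β²·FN + FP), with β²=4
= 5·14 / (5·14 + 4·18 + 6) = 0.473

0.473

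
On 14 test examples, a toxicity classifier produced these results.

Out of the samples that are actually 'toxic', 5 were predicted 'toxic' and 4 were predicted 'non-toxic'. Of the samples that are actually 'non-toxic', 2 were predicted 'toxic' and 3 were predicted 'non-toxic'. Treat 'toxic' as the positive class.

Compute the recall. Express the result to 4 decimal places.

0.5556

Recall = TP/(TP+FN) = 5/(5+4) = 5/9 = 0.5556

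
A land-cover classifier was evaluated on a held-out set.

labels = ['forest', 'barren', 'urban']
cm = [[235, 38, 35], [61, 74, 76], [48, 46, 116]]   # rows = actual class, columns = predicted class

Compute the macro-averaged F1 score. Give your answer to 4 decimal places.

0.5509

Per-class F1 score (2·TP/(2·TP+FP+FN)):
  forest: TP=235, FP=61+48=109, FN=38+35=73 → 470/652 = 0.72086
  barren: TP=74, FP=38+46=84, FN=61+76=137 → 148/369 = 0.40108
  urban: TP=116, FP=35+76=111, FN=48+46=94 → 232/437 = 0.53089
Macro-F1 score = mean = (0.72086 + 0.40108 + 0.53089) / 3 = 0.5509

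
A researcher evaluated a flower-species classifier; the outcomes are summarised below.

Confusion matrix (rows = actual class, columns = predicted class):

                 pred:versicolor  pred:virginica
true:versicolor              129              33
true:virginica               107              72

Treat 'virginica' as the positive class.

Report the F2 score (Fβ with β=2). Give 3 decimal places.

Fβ = (1+β²)·TP / ((1+β²)·TP + β²·FN + FP), with β²=4
= 5·72 / (5·72 + 4·107 + 33) = 0.438

0.438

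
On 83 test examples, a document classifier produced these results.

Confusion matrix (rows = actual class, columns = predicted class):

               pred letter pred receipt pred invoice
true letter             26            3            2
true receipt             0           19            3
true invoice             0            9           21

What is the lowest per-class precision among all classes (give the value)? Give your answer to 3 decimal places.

0.613

Per-class precision (TP/(TP+FP)):
  letter: TP=26, FP=0+0=0 → 26/26 = 1.0000
  receipt: TP=19, FP=3+9=12 → 19/31 = 0.6129
  invoice: TP=21, FP=2+3=5 → 21/26 = 0.8077
Lowest is class 'receipt' with precision = 0.613.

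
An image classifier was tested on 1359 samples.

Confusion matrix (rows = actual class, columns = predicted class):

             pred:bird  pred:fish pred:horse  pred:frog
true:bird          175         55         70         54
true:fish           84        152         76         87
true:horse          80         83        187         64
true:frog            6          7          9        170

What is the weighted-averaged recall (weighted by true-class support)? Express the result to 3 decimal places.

0.503

Per-class recall (TP/(TP+FN)):
  bird: TP=175, FN=55+70+54=179 → 175/354 = 0.4944
  fish: TP=152, FN=84+76+87=247 → 152/399 = 0.3810
  horse: TP=187, FN=80+83+64=227 → 187/414 = 0.4517
  frog: TP=170, FN=6+7+9=22 → 170/192 = 0.8854
Weighted-recall = Σ (supportᵢ/N)·recallᵢ with N=1359: (354/1359)·0.4944 + (399/1359)·0.3810 + (414/1359)·0.4517 + (192/1359)·0.8854 = 0.503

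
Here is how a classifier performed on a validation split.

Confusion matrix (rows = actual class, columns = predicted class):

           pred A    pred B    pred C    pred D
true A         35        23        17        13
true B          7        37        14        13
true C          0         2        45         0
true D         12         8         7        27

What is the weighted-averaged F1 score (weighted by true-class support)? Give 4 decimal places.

Per-class F1 score (2·TP/(2·TP+FP+FN)):
  A: TP=35, FP=7+0+12=19, FN=23+17+13=53 → 70/142 = 0.49296
  B: TP=37, FP=23+2+8=33, FN=7+14+13=34 → 74/141 = 0.52482
  C: TP=45, FP=17+14+7=38, FN=0+2+0=2 → 90/130 = 0.69231
  D: TP=27, FP=13+13+0=26, FN=12+8+7=27 → 54/107 = 0.50467
Weighted-F1 score = Σ (supportᵢ/N)·F1 scoreᵢ with N=260: (88/260)·0.49296 + (71/260)·0.52482 + (47/260)·0.69231 + (54/260)·0.50467 = 0.5401

0.5401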